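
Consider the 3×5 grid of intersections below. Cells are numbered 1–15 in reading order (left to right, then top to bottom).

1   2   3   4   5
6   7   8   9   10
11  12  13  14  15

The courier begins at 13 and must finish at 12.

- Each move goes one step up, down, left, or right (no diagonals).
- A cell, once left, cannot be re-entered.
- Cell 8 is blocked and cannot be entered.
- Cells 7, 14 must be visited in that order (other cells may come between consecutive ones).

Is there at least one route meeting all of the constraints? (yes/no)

no

Ignoring the required order, 12 revisit-free routes from 13 to 12 pass through all of 7 and 14; the waypoint orders that occur are 14 → 7 (12) — never 7 → 14.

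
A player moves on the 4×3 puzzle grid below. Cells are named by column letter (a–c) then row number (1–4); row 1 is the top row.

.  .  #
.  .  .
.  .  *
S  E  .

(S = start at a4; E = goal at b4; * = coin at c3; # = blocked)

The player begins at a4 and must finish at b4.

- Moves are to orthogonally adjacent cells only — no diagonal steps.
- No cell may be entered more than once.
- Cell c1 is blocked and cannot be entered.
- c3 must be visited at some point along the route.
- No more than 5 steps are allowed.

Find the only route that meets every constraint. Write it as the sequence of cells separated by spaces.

a4 a3 b3 c3 c4 b4

The 5-move cap with required stops at c3 leaves no slack for detours.
Route from a4: up to a3, 2× right (reaching c3), down to c4, left to b4 — 5 moves in all.
Check: all required cells visited; 5 ≤ 5 moves.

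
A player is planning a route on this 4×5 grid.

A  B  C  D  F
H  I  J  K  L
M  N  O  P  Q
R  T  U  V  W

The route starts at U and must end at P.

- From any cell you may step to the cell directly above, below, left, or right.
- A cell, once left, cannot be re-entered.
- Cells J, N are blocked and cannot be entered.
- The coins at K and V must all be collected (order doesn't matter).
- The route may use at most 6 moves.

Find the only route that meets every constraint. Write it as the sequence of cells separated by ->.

Any route must reach K and V and still end at P within 6 moves, so the order of the required stops is forced.
Route from U: 2× right (reaching W), 2× up (reaching L), left to K, down to P — 6 moves in all.
Check: all required cells visited; 6 ≤ 6 moves.

U -> V -> W -> Q -> L -> K -> P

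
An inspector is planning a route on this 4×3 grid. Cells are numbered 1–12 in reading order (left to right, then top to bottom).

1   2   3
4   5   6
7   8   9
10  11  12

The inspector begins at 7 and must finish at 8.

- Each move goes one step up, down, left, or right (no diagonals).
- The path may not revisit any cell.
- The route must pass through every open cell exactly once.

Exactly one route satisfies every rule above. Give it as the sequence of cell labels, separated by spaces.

7 10 11 12 9 6 3 2 1 4 5 8

Need to visit all 12 open cells exactly once, starting at 7 and ending at 8.
Route from 7: down 1 to 10, right 2 to 12, up 3 to 3, left 2 to 1, down 1 to 4, right 1 to 5, down 1 to 8 — 11 moves in all.
Check: all 12 open cells covered.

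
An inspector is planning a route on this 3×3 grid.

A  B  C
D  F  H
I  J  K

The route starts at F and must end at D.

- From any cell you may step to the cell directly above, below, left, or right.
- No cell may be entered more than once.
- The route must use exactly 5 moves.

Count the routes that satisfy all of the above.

2

Need simple routes of exactly 5 moves from F to D (Manhattan distance 1, so 2 moves are spent on a detour and 2 undoing it).
Enumerating: F H C B A D | F H K J I D.
That gives 2 routes.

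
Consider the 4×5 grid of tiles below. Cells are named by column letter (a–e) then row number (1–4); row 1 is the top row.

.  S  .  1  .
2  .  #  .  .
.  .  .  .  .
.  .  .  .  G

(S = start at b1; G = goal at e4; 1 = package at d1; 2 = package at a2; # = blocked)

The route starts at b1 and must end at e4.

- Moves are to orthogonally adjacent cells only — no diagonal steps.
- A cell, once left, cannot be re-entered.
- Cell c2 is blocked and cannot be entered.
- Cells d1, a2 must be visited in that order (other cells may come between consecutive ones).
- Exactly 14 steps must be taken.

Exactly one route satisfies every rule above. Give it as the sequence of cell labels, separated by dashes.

The waypoints must appear in the order d1, a2, with no cell reused.
Route from b1: 2× right (reaching d1), 2× down (reaching d3), 2× left (reaching b3), up to b2, left to a2, 2× down (reaching a4), 4× right (reaching e4) — 14 moves in all.
Check: order respected (1 at step 2, 2 at step 8); 14 moves as required.

b1 - c1 - d1 - d2 - d3 - c3 - b3 - b2 - a2 - a3 - a4 - b4 - c4 - d4 - e4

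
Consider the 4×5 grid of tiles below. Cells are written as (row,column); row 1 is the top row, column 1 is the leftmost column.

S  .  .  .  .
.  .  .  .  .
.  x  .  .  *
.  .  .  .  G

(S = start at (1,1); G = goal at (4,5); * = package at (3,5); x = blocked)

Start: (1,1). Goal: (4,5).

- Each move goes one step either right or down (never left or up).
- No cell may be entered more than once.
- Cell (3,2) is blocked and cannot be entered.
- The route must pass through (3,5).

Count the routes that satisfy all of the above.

12

A right/down-only route from (1,1) to (4,5) makes exactly 3 down-moves and 4 right-moves in some order.
With no other constraints that would be C(7,3) = 35 routes.
Split at (3,5) and multiply the segment counts (each segment already excludes blocked cells): (1,1)→(3,5): 12; (3,5)→(4,5): 1; product = 12.
That gives 12 routes.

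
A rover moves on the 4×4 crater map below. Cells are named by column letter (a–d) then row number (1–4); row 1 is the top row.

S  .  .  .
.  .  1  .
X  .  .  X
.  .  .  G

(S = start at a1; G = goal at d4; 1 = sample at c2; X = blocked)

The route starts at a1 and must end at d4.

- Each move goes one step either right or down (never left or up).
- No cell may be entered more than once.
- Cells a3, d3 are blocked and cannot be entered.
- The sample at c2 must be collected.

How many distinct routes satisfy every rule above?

A right/down-only route from a1 to d4 makes exactly 3 down-moves and 3 right-moves in some order.
With no other constraints that would be C(6,3) = 20 routes.
Split at c2 and multiply the segment counts (each segment already excludes blocked cells): a1→c2: 3; c2→d4: 1; product = 3.
That gives 3 routes.

3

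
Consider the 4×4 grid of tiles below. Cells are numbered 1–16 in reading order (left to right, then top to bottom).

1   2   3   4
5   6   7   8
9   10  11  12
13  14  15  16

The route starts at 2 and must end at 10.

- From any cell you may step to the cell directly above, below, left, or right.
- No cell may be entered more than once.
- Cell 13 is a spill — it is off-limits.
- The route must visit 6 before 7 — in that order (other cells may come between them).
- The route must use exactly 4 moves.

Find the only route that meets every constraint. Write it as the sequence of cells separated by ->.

2 -> 6 -> 7 -> 11 -> 10

The waypoints must appear in the order 6, 7, with no cell reused.
Route from 2: down 1 to 6, right 1 to 7, down 1 to 11, left 1 to 10 — 4 moves in all.
Check: order respected (6 at step 1, 7 at step 2); 4 moves as required.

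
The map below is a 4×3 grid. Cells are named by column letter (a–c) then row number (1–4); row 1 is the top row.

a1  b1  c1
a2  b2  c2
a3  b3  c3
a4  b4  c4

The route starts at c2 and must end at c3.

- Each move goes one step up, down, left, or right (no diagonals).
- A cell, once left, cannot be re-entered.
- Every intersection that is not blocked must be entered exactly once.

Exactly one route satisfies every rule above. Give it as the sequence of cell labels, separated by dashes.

c2 - c1 - b1 - a1 - a2 - b2 - b3 - a3 - a4 - b4 - c4 - c3

Need to visit all 12 open cells exactly once, starting at c2 and ending at c3.
Cell c1 has only two open neighbours (c2 and b1), so the path must pass straight through it: one of those is the cell it's entered from and the other is where it exits.
Route from c2: up 1 to c1, left 2 to a1, down 1 to a2, right 1 to b2, down 1 to b3, left 1 to a3, down 1 to a4, right 2 to c4, up 1 to c3 — 11 moves in all.
Check: all 12 open cells covered.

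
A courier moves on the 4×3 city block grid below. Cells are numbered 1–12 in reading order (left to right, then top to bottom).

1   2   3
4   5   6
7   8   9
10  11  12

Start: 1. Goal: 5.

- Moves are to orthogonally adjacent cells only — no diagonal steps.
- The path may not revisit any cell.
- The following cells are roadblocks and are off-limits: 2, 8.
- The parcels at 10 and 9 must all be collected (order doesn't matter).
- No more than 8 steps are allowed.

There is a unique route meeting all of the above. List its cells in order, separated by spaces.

The 8-move cap with required stops at 10, 9 leaves no slack for detours.
Route from 1: 3× down (reaching 10), 2× right (reaching 12), 2× up (reaching 6), left to 5 — 8 moves in all.
Check: all required cells visited; 8 ≤ 8 moves.

1 4 7 10 11 12 9 6 5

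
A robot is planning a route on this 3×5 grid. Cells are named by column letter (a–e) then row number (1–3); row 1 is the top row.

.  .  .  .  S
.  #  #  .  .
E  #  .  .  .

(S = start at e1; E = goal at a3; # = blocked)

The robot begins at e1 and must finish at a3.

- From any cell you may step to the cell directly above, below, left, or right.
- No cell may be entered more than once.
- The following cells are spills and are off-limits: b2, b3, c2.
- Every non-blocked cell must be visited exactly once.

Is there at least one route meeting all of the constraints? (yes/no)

Cell c3 has only one open neighbour but is neither the start nor the goal, so a Hamiltonian route would have to both enter and leave it through the same neighbour — impossible without revisiting.

no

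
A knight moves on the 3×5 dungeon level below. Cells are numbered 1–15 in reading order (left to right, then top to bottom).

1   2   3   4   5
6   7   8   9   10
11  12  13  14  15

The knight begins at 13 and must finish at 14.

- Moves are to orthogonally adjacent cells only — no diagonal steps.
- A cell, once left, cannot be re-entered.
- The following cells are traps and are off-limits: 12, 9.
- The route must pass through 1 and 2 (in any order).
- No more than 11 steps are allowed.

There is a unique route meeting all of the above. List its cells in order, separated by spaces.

Any route must reach 1 and 2 and still end at 14 within 11 moves, so the order of the required stops is forced.
Route from 13: up to 8, 2× left (reaching 6), up to 1, 4× right (reaching 5), 2× down (reaching 15), left to 14 — 11 moves in all.
Check: all required cells visited; 11 ≤ 11 moves.

13 8 7 6 1 2 3 4 5 10 15 14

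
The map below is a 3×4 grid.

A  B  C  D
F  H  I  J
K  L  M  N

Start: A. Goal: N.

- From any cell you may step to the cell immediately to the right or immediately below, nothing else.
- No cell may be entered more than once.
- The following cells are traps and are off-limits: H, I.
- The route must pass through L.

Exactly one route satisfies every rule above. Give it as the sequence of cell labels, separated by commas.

Moves only go right or down, so the column and row indices never decrease.
Route from A: 2× down (reaching K), 3× right (reaching N) — 5 moves in all.
Check: all required cells visited.

A, F, K, L, M, N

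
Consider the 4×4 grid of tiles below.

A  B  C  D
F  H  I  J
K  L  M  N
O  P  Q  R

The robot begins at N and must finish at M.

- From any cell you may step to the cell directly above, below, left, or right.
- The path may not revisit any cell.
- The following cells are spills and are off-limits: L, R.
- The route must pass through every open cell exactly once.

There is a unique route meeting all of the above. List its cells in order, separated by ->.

N -> J -> D -> C -> I -> H -> B -> A -> F -> K -> O -> P -> Q -> M

Need to visit all 14 open cells exactly once, starting at N and ending at M.
Cell A has only two open neighbours (F and B), so the path must pass straight through it: one of those is the cell it's entered from and the other is where it exits.
Route from N: 2× up (reaching D), left to C, down to I, left to H, up to B, left to A, 3× down (reaching O), 2× right (reaching Q), up to M — 13 moves in all.
Check: all 14 open cells covered.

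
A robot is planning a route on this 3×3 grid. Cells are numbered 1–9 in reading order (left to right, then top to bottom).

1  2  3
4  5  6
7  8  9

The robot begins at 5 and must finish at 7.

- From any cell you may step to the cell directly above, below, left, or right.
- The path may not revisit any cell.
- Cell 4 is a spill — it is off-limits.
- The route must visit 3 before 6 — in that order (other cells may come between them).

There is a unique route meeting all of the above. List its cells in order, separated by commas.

5, 2, 3, 6, 9, 8, 7

The waypoints must appear in the order 3, 6, with no cell reused.
Route from 5: up 1 to 2, right 1 to 3, down 2 to 9, left 2 to 7 — 6 moves in all.
Check: order respected (3 at step 2, 6 at step 3).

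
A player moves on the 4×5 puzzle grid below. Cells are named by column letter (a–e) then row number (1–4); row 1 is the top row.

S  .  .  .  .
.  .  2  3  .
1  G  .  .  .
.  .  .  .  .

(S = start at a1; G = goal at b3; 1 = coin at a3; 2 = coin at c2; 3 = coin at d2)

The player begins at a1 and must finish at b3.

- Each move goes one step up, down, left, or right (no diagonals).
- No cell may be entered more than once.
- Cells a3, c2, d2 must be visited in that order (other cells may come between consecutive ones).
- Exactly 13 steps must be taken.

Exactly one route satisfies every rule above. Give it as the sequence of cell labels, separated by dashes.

a1 - a2 - a3 - a4 - b4 - c4 - c3 - c2 - d2 - d1 - c1 - b1 - b2 - b3

The waypoints must appear in the order a3, c2, d2, with no cell reused.
Route from a1: down 3 to a4, right 2 to c4, up 2 to c2, right 1 to d2, up 1 to d1, left 2 to b1, down 2 to b3 — 13 moves in all.
Check: order respected (1 at step 2, 2 at step 7, 3 at step 8); 13 moves as required.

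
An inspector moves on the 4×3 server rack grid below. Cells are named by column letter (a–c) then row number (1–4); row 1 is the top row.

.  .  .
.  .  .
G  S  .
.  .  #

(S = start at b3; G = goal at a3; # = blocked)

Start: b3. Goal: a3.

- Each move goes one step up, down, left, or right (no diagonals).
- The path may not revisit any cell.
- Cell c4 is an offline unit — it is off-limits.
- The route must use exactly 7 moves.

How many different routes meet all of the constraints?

Need simple routes of exactly 7 moves from b3 to a3 (Manhattan distance 1, so 3 moves are spent on a detour and 3 undoing it).
Enumerating: b3 b2 c2 c1 b1 a1 a2 a3 | b3 c3 c2 c1 b1 b2 a2 a3 | b3 c3 c2 c1 b1 a1 a2 a3 | b3 c3 c2 b2 b1 a1 a2 a3.
That gives 4 routes.

4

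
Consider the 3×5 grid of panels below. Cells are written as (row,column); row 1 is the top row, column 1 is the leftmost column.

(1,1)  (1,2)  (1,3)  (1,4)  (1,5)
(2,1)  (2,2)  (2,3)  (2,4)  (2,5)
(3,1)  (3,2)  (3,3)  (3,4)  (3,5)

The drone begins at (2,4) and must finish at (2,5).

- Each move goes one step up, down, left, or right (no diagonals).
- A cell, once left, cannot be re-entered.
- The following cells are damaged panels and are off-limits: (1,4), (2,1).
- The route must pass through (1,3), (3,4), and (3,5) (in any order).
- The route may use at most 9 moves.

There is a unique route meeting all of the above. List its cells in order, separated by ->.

(2,4) -> (2,3) -> (1,3) -> (1,2) -> (2,2) -> (3,2) -> (3,3) -> (3,4) -> (3,5) -> (2,5)

The budget equals the shortest possible length, so every move has to be on a shortest route through the required cells.
Route from (2,4): left 1 to (2,3), up 1 to (1,3), left 1 to (1,2), down 2 to (3,2), right 3 to (3,5), up 1 to (2,5) — 9 moves in all.
Check: all required cells visited; 9 ≤ 9 moves.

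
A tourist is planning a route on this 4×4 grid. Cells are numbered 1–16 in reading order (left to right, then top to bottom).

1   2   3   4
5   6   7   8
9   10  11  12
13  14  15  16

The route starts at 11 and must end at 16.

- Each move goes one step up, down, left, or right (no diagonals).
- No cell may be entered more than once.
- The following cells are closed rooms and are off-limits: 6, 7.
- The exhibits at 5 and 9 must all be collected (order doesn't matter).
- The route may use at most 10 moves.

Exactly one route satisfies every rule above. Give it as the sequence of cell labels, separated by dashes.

11 - 10 - 9 - 5 - 1 - 2 - 3 - 4 - 8 - 12 - 16

Any route must reach 5 and 9 and still end at 16 within 10 moves, so the order of the required stops is forced.
Route from 11: left 2 to 9, up 2 to 1, right 3 to 4, down 3 to 16 — 10 moves in all.
Check: all required cells visited; 10 ≤ 10 moves.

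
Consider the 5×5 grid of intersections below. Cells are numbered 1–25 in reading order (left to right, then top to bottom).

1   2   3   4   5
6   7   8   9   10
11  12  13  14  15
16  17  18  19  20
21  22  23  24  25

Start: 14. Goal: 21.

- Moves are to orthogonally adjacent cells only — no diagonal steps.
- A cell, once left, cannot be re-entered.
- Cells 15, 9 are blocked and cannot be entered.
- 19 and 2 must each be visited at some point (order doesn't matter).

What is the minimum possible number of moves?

Any route passes through 19 and 2 in some order between 14 and 21. Summing Manhattan distances along each leg and taking the cheapest ordering (14 → 19 → 2 → 21) gives a lower bound of 1 + 5 + 5 = 11 moves.
A route of 11 moves achieves this: 14 → 19 → 18 → 13 → 8 → 3 → 2 → 7 → 12 → 17 → 22 → 21.
Since 11 matches the lower bound, it is optimal.

11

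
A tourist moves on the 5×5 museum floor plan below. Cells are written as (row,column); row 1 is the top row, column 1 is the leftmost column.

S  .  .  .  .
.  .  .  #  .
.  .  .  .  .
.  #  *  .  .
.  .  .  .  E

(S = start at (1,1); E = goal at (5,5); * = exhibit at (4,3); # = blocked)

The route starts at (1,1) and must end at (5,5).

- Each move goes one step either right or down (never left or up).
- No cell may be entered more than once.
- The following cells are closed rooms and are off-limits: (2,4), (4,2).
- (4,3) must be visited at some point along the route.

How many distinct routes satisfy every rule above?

A right/down-only route from (1,1) to (5,5) makes exactly 4 down-moves and 4 right-moves in some order.
With no other constraints that would be C(8,4) = 70 routes.
Split at (4,3) and multiply the segment counts (each segment already excludes blocked cells): (1,1)→(4,3): 6; (4,3)→(5,5): 3; product = 18.
That gives 18 routes.

18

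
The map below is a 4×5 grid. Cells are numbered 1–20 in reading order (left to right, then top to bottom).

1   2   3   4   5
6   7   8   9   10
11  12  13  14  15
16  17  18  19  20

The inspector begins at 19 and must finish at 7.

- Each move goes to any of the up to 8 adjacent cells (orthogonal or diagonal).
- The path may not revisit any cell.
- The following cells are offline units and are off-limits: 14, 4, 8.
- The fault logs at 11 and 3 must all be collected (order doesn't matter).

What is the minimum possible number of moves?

7

Any route passes through 11 and 3 in some order between 19 and 7. Summing Chebyshev distances along each leg and taking the cheapest ordering (19 → 11 → 3 → 7) gives a lower bound of 3 + 2 + 1 = 6 moves.
The shortest route satisfying every rule uses 7 moves: 19 → 13 → 9 → 3 → 2 → 6 → 11 → 7.
The no-revisit rule (legs can't share cells) pushes the minimum above the 6-move bound; an exhaustive check rules out every length from 6 to 6, leaving 7 as the minimum.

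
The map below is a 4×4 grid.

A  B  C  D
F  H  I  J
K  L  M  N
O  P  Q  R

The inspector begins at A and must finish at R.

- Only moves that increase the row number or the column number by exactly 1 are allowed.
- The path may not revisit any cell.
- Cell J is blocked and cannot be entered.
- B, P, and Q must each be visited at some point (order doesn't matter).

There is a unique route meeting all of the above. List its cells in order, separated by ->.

A -> B -> H -> L -> P -> Q -> R

Moves only go right or down, so the column and row indices never decrease.
Route from A: right to B, 3× down (reaching P), 2× right (reaching R) — 6 moves in all.
Check: all required cells visited.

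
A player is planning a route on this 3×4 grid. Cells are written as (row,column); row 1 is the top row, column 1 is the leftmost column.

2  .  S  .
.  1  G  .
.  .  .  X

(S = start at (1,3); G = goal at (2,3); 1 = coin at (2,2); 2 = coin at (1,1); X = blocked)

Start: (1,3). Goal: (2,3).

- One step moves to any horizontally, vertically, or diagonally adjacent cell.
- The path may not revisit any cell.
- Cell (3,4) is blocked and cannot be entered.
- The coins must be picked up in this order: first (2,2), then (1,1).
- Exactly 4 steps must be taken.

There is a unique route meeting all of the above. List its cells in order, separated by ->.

The waypoints must appear in the order (2,2), (1,1), with no cell reused.
Route from (1,3): down-left to (2,2), up-left to (1,1), right to (1,2), down-right to (2,3) — 4 moves in all.
Check: order respected (1 at step 1, 2 at step 2); 4 moves as required.

(1,3) -> (2,2) -> (1,1) -> (1,2) -> (2,3)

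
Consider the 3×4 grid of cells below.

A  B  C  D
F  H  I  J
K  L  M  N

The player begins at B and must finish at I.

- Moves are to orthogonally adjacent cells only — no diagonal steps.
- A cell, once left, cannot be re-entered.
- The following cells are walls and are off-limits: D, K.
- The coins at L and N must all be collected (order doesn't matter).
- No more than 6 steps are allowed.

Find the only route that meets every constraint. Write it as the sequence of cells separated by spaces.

B H L M N J I

Any route must reach L and N and still end at I within 6 moves, so the order of the required stops is forced.
Route from B: down 2 to L, right 2 to N, up 1 to J, left 1 to I — 6 moves in all.
Check: all required cells visited; 6 ≤ 6 moves.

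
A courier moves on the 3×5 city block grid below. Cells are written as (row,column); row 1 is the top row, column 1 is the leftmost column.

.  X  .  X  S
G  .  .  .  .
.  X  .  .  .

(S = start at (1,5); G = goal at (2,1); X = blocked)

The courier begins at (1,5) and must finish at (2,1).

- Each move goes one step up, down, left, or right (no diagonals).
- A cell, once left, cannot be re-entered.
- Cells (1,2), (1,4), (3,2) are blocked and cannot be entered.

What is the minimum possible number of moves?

5

The Manhattan distance from (1,5) to (2,1) is |1−2| + |5−1| = 5, so at least 5 moves are needed.
A route of 5 moves achieves this: (1,5) → (2,5) → (2,4) → (2,3) → (2,2) → (2,1).
Since 5 matches the lower bound, it is optimal.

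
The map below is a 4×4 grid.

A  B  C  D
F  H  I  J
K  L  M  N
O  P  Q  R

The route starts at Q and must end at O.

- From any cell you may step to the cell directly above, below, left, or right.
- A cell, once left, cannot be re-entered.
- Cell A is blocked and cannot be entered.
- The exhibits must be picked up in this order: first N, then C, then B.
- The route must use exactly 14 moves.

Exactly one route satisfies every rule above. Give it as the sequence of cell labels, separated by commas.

The waypoints must appear in the order N, C, B, with no cell reused.
Route from Q: right 1 to R, up 1 to N, left 1 to M, up 1 to I, right 1 to J, up 1 to D, left 2 to B, down 1 to H, left 1 to F, down 1 to K, right 1 to L, down 1 to P, left 1 to O — 14 moves in all.
Check: order respected (N at step 2, C at step 7, B at step 8); 14 moves as required.

Q, R, N, M, I, J, D, C, B, H, F, K, L, P, O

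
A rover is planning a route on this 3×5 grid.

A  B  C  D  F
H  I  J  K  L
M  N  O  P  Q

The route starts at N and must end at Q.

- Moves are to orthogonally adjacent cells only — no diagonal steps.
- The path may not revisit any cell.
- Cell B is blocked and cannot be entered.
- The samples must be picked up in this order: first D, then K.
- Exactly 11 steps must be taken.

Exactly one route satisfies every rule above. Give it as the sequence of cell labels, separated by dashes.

N - M - H - I - J - C - D - F - L - K - P - Q

The waypoints must appear in the order D, K, with no cell reused.
Route from N: left to M, up to H, 2× right (reaching J), up to C, 2× right (reaching F), down to L, left to K, down to P, right to Q — 11 moves in all.
Check: order respected (D at step 6, K at step 9); 11 moves as required.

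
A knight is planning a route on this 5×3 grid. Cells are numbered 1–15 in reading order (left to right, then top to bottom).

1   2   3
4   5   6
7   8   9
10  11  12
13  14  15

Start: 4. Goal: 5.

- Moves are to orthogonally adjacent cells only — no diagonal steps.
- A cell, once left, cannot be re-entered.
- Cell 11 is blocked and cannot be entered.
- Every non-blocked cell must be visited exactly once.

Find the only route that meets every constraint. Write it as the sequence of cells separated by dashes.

Need to visit all 14 open cells exactly once, starting at 4 and ending at 5.
Route from 4: up 1 to 1, right 2 to 3, down 4 to 15, left 2 to 13, up 2 to 7, right 1 to 8, up 1 to 5 — 13 moves in all.
Check: all 14 open cells covered.

4 - 1 - 2 - 3 - 6 - 9 - 12 - 15 - 14 - 13 - 10 - 7 - 8 - 5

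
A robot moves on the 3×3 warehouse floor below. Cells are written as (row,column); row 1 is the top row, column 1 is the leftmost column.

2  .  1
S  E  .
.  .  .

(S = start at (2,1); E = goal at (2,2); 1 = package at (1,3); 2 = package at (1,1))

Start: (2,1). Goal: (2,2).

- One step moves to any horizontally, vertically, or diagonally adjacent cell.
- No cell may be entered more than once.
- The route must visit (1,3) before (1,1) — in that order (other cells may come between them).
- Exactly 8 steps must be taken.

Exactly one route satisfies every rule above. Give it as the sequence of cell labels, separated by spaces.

(2,1) (3,1) (3,2) (3,3) (2,3) (1,3) (1,2) (1,1) (2,2)

The waypoints must appear in the order (1,3), (1,1), with no cell reused.
Route from (2,1): down to (3,1), 2× right (reaching (3,3)), 2× up (reaching (1,3)), 2× left (reaching (1,1)), down-right to (2,2) — 8 moves in all.
Check: order respected (1 at step 5, 2 at step 7); 8 moves as required.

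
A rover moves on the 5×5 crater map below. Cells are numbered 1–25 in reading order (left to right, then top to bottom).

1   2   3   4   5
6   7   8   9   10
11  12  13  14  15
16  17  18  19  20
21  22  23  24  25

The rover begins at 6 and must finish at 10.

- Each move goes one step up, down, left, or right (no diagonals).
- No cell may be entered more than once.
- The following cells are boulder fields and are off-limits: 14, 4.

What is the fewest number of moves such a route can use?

The Manhattan distance from 6 to 10 is |2−2| + |1−5| = 4, so at least 4 moves are needed.
A route of 4 moves achieves this: 6 → 7 → 8 → 9 → 10.
Since 4 matches the lower bound, it is optimal.

4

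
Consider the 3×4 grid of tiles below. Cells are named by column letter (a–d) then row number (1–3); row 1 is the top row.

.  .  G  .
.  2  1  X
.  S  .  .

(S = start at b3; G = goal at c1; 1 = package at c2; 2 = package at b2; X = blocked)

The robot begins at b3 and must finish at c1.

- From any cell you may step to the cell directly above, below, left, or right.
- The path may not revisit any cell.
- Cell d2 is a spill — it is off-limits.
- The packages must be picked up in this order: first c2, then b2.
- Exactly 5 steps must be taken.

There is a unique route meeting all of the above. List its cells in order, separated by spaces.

The waypoints must appear in the order c2, b2, with no cell reused.
Route from b3: right to c3, up to c2, left to b2, up to b1, right to c1 — 5 moves in all.
Check: order respected (1 at step 2, 2 at step 3); 5 moves as required.

b3 c3 c2 b2 b1 c1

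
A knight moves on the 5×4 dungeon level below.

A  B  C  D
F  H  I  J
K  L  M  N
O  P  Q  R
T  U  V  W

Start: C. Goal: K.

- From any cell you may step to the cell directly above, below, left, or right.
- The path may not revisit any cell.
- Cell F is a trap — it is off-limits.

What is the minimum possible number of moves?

The Manhattan distance from C to K is |1−3| + |3−1| = 4, so at least 4 moves are needed.
A route of 4 moves achieves this: C → I → M → L → K.
Since 4 matches the lower bound, it is optimal.

4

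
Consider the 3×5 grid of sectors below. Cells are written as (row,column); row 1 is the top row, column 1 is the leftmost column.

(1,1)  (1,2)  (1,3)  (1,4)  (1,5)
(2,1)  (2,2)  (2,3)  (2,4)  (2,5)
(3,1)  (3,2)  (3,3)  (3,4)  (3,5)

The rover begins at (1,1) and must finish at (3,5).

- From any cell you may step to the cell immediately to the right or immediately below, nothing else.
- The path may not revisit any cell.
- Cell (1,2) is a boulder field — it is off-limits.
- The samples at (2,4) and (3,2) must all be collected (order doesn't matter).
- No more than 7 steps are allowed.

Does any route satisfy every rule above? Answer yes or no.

(3,2) is below but to the left of (2,4): going (2,4) → (3,2) would need a leftward move and (3,2) → (2,4) an upward move, so no right/down-only route can visit both required cells.

no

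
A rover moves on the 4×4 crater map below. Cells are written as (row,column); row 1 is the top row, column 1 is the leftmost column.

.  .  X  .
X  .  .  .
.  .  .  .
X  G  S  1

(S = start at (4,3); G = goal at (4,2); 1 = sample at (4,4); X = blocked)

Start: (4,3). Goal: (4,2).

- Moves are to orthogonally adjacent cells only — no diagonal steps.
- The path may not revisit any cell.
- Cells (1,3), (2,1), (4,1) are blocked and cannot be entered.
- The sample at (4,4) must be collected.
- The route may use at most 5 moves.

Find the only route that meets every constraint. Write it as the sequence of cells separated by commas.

The 5-move cap with required stops at (4,4) leaves no slack for detours.
Route from (4,3): right 1 to (4,4), up 1 to (3,4), left 2 to (3,2), down 1 to (4,2) — 5 moves in all.
Check: all required cells visited; 5 ≤ 5 moves.

(4,3), (4,4), (3,4), (3,3), (3,2), (4,2)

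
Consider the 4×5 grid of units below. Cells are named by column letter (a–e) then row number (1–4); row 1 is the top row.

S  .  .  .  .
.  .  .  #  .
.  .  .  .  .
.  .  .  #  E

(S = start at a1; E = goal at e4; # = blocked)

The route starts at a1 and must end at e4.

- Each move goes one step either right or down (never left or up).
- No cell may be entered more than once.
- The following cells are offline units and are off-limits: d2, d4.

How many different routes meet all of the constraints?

A right/down-only route from a1 to e4 makes exactly 3 down-moves and 4 right-moves in some order.
With no other constraints that would be C(7,3) = 35 routes.
Subtract routes through each blocked cell (inclusion–exclusion for overlaps): − through d2: 12 − through d4: 20 + through d2&d4: 4 → 7.
That gives 7 routes.

7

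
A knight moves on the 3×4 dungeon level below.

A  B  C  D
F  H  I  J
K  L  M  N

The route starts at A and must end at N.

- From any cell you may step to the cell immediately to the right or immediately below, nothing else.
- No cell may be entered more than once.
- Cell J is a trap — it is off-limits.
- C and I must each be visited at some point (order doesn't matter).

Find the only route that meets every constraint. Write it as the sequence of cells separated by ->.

Moves only go right or down, so the column and row indices never decrease.
Route from A: 2× right (reaching C), 2× down (reaching M), right to N — 5 moves in all.
Check: all required cells visited.

A -> B -> C -> I -> M -> N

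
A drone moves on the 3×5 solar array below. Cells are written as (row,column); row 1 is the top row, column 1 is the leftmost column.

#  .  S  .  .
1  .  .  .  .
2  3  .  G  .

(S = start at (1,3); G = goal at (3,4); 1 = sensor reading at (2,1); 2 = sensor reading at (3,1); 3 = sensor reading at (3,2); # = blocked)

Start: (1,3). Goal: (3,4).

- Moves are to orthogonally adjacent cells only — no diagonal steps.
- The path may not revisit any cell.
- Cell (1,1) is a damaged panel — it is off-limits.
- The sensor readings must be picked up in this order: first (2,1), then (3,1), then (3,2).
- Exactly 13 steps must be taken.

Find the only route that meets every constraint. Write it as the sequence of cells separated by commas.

The waypoints must appear in the order (2,1), (3,1), (3,2), with no cell reused.
Route from (1,3): left 1 to (1,2), down 1 to (2,2), left 1 to (2,1), down 1 to (3,1), right 2 to (3,3), up 1 to (2,3), right 1 to (2,4), up 1 to (1,4), right 1 to (1,5), down 2 to (3,5), left 1 to (3,4) — 13 moves in all.
Check: order respected (1 at step 3, 2 at step 4, 3 at step 5); 13 moves as required.

(1,3), (1,2), (2,2), (2,1), (3,1), (3,2), (3,3), (2,3), (2,4), (1,4), (1,5), (2,5), (3,5), (3,4)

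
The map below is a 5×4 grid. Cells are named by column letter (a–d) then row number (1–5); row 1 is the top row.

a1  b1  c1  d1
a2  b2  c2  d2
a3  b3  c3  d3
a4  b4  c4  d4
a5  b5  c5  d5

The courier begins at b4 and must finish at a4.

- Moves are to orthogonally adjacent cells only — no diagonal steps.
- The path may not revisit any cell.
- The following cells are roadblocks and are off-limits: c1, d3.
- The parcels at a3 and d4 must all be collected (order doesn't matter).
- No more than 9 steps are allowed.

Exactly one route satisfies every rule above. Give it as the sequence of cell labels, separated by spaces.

b4 b5 c5 d5 d4 c4 c3 b3 a3 a4

The 9-move cap with required stops at a3, d4 leaves no slack for detours.
Route from b4: down to b5, 2× right (reaching d5), up to d4, left to c4, up to c3, 2× left (reaching a3), down to a4 — 9 moves in all.
Check: all required cells visited; 9 ≤ 9 moves.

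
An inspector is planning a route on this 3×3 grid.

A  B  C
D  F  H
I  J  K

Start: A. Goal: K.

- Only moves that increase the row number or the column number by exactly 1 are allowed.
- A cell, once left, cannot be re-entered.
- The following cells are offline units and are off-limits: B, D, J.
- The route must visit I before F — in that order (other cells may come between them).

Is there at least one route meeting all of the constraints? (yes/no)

no

F lies above I, so going from I to F would need an upward move — but moves only go right/down, so I cannot be visited before F.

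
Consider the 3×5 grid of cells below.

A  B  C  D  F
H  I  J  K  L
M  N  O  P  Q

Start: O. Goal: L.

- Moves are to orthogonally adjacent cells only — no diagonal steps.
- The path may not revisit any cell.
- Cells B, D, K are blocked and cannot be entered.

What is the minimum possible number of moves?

The Manhattan distance from O to L is |3−2| + |3−5| = 3, so at least 3 moves are needed.
A route of 3 moves achieves this: O → P → Q → L.
Since 3 matches the lower bound, it is optimal.

3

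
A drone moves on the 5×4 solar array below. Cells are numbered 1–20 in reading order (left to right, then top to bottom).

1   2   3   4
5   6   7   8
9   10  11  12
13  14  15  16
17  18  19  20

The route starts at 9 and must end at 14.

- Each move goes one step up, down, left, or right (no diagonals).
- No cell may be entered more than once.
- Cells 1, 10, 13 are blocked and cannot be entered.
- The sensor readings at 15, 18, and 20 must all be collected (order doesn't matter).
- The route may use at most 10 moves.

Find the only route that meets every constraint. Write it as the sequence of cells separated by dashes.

The budget equals the shortest possible length, so every move has to be on a shortest route through the required cells.
Route from 9: up to 5, 2× right (reaching 7), 2× down (reaching 15), right to 16, down to 20, 2× left (reaching 18), up to 14 — 10 moves in all.
Check: all required cells visited; 10 ≤ 10 moves.

9 - 5 - 6 - 7 - 11 - 15 - 16 - 20 - 19 - 18 - 14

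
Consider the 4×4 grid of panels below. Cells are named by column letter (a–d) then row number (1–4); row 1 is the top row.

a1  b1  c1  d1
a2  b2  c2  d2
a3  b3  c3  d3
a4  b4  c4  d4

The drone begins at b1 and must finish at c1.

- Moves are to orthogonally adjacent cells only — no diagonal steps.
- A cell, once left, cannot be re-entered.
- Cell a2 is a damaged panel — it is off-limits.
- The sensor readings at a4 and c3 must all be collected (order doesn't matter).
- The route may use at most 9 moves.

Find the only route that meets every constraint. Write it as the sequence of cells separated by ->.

The budget equals the shortest possible length, so every move has to be on a shortest route through the required cells.
Route from b1: 2× down (reaching b3), left to a3, down to a4, 2× right (reaching c4), 3× up (reaching c1) — 9 moves in all.
Check: all required cells visited; 9 ≤ 9 moves.

b1 -> b2 -> b3 -> a3 -> a4 -> b4 -> c4 -> c3 -> c2 -> c1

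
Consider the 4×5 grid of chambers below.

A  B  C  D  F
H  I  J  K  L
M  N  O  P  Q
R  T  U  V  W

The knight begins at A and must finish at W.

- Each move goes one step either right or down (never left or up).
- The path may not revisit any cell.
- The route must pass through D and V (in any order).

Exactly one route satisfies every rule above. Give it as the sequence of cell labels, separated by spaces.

Moves only go right or down, so the column and row indices never decrease.
Route from A: 3× right (reaching D), 3× down (reaching V), right to W — 7 moves in all.
Check: all required cells visited.

A B C D K P V W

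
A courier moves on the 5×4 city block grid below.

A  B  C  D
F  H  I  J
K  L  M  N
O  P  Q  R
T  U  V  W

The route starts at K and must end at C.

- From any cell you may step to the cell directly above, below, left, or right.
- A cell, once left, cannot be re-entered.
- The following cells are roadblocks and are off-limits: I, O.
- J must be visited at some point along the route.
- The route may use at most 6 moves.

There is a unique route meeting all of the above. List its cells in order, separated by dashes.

Any route must reach J and still end at C within 6 moves, so the order of the required stops is forced.
Route from K: 3× right (reaching N), 2× up (reaching D), left to C — 6 moves in all.
Check: all required cells visited; 6 ≤ 6 moves.

K - L - M - N - J - D - C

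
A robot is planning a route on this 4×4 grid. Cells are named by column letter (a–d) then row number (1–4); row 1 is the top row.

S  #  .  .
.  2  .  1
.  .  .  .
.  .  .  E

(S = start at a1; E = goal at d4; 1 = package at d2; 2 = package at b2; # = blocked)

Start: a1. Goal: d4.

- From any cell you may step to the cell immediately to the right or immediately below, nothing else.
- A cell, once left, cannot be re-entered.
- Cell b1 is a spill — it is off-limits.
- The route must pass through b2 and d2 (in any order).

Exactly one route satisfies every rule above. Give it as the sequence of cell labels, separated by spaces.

a1 a2 b2 c2 d2 d3 d4

Moves only go right or down, so the column and row indices never decrease.
Route from a1: down 1 to a2, right 3 to d2, down 2 to d4 — 6 moves in all.
Check: all required cells visited.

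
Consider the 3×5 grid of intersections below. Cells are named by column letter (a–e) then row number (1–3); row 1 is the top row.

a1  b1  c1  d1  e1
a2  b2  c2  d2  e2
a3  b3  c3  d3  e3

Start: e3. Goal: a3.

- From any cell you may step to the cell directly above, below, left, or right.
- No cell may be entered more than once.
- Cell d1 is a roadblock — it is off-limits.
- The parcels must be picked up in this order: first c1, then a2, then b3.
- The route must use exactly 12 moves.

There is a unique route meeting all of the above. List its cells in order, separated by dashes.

e3 - e2 - d2 - d3 - c3 - c2 - c1 - b1 - a1 - a2 - b2 - b3 - a3

The waypoints must appear in the order c1, a2, b3, with no cell reused.
Route from e3: up 1 to e2, left 1 to d2, down 1 to d3, left 1 to c3, up 2 to c1, left 2 to a1, down 1 to a2, right 1 to b2, down 1 to b3, left 1 to a3 — 12 moves in all.
Check: order respected (c1 at step 6, a2 at step 9, b3 at step 11); 12 moves as required.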